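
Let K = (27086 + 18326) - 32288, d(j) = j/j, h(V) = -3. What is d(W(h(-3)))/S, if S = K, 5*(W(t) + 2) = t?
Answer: 1/13124 ≈ 7.6196e-5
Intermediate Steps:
W(t) = -2 + t/5
d(j) = 1
K = 13124 (K = 45412 - 32288 = 13124)
S = 13124
d(W(h(-3)))/S = 1/13124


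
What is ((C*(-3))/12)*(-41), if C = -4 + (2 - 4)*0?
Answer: -41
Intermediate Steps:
C = -4 (C = -4 - 2*0 = -4 + 0 = -4)
((C*(-3))/12)*(-41) = (-4*(-3)/12)*(-41) = (12*(1/12))*(-41) = 1*(-41) = -41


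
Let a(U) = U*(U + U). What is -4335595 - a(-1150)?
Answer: -6980595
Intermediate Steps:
a(U) = 2*U² (a(U) = U*(2*U) = 2*U²)
-4335595 - a(-1150) = -4335595 - 2*(-1150)² = -4335595 - 2*1322500 = -4335595 - 1*2645000 = -4335595 - 2645000 = -6980595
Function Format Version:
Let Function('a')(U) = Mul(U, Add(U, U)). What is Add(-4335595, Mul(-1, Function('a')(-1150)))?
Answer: -6980595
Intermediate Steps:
Function('a')(U) = Mul(2, Pow(U, 2)) (Function('a')(U) = Mul(U, Mul(2, U)) = Mul(2, Pow(U, 2)))
Add(-4335595, Mul(-1, Function('a')(-1150))) = Add(-4335595, Mul(-1, Mul(2, Pow(-1150, 2)))) = Add(-4335595, Mul(-1, Mul(2, 1322500))) = Add(-4335595, Mul(-1, 2645000)) = Add(-4335595, -2645000) = -6980595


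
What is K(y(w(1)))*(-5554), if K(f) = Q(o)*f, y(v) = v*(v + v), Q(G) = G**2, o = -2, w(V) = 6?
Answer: -1599552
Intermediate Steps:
y(v) = 2*v**2 (y(v) = v*(2*v) = 2*v**2)
K(f) = 4*f (K(f) = (-2)**2*f = 4*f)
K(y(w(1)))*(-5554) = (4*(2*6**2))*(-5554) = (4*(2*36))*(-5554) = (4*72)*(-5554) = 288*(-5554) = -1599552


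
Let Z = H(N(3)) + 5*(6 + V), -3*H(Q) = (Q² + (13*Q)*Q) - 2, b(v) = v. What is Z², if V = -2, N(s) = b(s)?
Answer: 4096/9 ≈ 455.11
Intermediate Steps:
N(s) = s
H(Q) = ⅔ - 14*Q²/3 (H(Q) = -((Q² + (13*Q)*Q) - 2)/3 = -((Q² + 13*Q²) - 2)/3 = -(14*Q² - 2)/3 = -(-2 + 14*Q²)/3 = ⅔ - 14*Q²/3)
Z = -64/3 (Z = (⅔ - 14/3*3²) + 5*(6 - 2) = (⅔ - 14/3*9) + 5*4 = (⅔ - 42) + 20 = -124/3 + 20 = -64/3 ≈ -21.333)
Z² = (-64/3)² = 4096/9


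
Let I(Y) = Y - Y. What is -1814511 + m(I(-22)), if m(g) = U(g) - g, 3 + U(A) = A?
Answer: -1814514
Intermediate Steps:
I(Y) = 0
U(A) = -3 + A
m(g) = -3 (m(g) = (-3 + g) - g = -3)
-1814511 + m(I(-22)) = -1814511 - 3 = -1814514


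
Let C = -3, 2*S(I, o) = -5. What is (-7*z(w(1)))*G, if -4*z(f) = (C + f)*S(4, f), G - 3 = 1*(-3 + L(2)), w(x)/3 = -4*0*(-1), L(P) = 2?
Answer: 105/4 ≈ 26.250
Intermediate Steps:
S(I, o) = -5/2 (S(I, o) = (1/2)*(-5) = -5/2)
w(x) = 0 (w(x) = 3*(-4*0*(-1)) = 3*(0*(-1)) = 3*0 = 0)
G = 2 (G = 3 + 1*(-3 + 2) = 3 + 1*(-1) = 3 - 1 = 2)
z(f) = -15/8 + 5*f/8 (z(f) = -(-3 + f)*(-5)/(4*2) = -(15/2 - 5*f/2)/4 = -15/8 + 5*f/8)
(-7*z(w(1)))*G = -7*(-15/8 + (5/8)*0)*2 = -7*(-15/8 + 0)*2 = -7*(-15/8)*2 = (105/8)*2 = 105/4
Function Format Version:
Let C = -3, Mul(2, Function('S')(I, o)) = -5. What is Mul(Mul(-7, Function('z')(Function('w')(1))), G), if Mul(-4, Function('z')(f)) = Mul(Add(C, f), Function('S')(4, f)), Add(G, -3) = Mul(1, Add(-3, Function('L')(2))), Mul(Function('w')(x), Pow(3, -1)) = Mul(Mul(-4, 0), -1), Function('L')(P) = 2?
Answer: Rational(105, 4) ≈ 26.250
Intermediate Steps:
Function('S')(I, o) = Rational(-5, 2) (Function('S')(I, o) = Mul(Rational(1, 2), -5) = Rational(-5, 2))
Function('w')(x) = 0 (Function('w')(x) = Mul(3, Mul(Mul(-4, 0), -1)) = Mul(3, Mul(0, -1)) = Mul(3, 0) = 0)
G = 2 (G = Add(3, Mul(1, Add(-3, 2))) = Add(3, Mul(1, -1)) = Add(3, -1) = 2)
Function('z')(f) = Add(Rational(-15, 8), Mul(Rational(5, 8), f)) (Function('z')(f) = Mul(Rational(-1, 4), Mul(Add(-3, f), Rational(-5, 2))) = Mul(Rational(-1, 4), Add(Rational(15, 2), Mul(Rational(-5, 2), f))) = Add(Rational(-15, 8), Mul(Rational(5, 8), f)))
Mul(Mul(-7, Function('z')(Function('w')(1))), G) = Mul(Mul(-7, Add(Rational(-15, 8), Mul(Rational(5, 8), 0))), 2) = Mul(Mul(-7, Add(Rational(-15, 8), 0)), 2) = Mul(Mul(-7, Rational(-15, 8)), 2) = Mul(Rational(105, 8), 2) = Rational(105, 4)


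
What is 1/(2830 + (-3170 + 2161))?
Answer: 1/1821 ≈ 0.00054915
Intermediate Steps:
1/(2830 + (-3170 + 2161)) = 1/(2830 - 1009) = 1/1821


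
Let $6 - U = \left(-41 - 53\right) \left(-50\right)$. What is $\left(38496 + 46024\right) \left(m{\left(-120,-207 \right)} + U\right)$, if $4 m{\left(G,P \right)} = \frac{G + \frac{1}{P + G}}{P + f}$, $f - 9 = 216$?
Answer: $- \frac{1168011219005}{2943} \approx -3.9688 \cdot 10^{8}$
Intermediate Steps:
$f = 225$ ($f = 9 + 216 = 225$)
$U = -4694$ ($U = 6 - \left(-41 - 53\right) \left(-50\right) = 6 - \left(-94\right) \left(-50\right) = 6 - 4700 = -4694$)
$m{\left(G,P \right)} = \frac{G + \frac{1}{G + P}}{4 \left(225 + P\right)}$ ($m{\left(G,P \right)} = \frac{\left(G + \frac{1}{P + G}\right) \frac{1}{P + 225}}{4} = \frac{\left(G + \frac{1}{G + P}\right) \frac{1}{225 + P}}{4} = \frac{\frac{1}{225 + P} \left(G + \frac{1}{G + P}\right)}{4} = \frac{G + \frac{1}{G + P}}{4 \left(225 + P\right)}$)
$\left(38496 + 46024\right) \left(m{\left(-120,-207 \right)} + U\right) = \left(38496 + 46024\right) \left(\frac{1 + \left(-120\right)^{2} - -24840}{4 \left(\left(-207\right)^{2} + 225 \left(-120\right) + 225 \left(-207\right) - -24840\right)} - 4694\right) = 84520 \left(\frac{1 + 14400 + 24840}{4 \left(42849 - 27000 - 46575 + 24840\right)} - 4694\right) = 84520 \left(\frac{1}{4} \frac{1}{-5886} \cdot 39241 - 4694\right) = 84520 \left(\frac{1}{4} \left(- \frac{1}{5886}\right) 39241 - 4694\right) = 84520 \left(- \frac{39241}{23544} - 4694\right) = 84520 \left(- \frac{110554777}{23544}\right) = - \frac{1168011219005}{2943}$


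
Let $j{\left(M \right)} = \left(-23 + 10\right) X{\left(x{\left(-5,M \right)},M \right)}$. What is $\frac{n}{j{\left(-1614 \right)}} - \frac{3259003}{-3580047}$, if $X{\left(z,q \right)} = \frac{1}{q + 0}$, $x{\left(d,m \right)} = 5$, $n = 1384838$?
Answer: $\frac{615528095228311}{3580047} \approx 1.7193 \cdot 10^{8}$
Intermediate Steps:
$X{\left(z,q \right)} = \frac{1}{q}$
$j{\left(M \right)} = - \frac{13}{M}$ ($j{\left(M \right)} = \frac{-23 + 10}{M} = - \frac{13}{M}$)
$\frac{n}{j{\left(-1614 \right)}} - \frac{3259003}{-3580047} = \frac{1384838}{\left(-13\right) \frac{1}{-1614}} - \frac{3259003}{-3580047} = \frac{1384838}{\left(-13\right) \left(- \frac{1}{1614}\right)} - - \frac{3259003}{3580047} = \frac{1384838}{\frac{13}{1614}} + \frac{3259003}{3580047} = 1384838 \cdot \frac{1614}{13} + \frac{3259003}{3580047} = 171932964 + \frac{3259003}{3580047} = \frac{615528095228311}{3580047}$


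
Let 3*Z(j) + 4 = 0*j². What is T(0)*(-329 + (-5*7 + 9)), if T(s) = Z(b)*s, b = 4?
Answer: 0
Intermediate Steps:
Z(j) = -4/3 (Z(j) = -4/3 + (0*j²)/3 = -4/3 + (⅓)*0 = -4/3 + 0 = -4/3)
T(s) = -4*s/3
T(0)*(-329 + (-5*7 + 9)) = (-4/3*0)*(-329 + (-5*7 + 9)) = 0*(-329 + (-35 + 9)) = 0*(-329 - 26) = 0*(-355) = 0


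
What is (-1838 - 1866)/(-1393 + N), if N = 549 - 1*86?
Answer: 1852/465 ≈ 3.9828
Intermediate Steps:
N = 463 (N = 549 - 86 = 463)
(-1838 - 1866)/(-1393 + N) = (-1838 - 1866)/(-1393 + 463) = -3704/(-930) = -3704*(-1/930) = 1852/465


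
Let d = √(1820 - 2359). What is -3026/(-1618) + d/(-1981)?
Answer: 1513/809 - I*√11/283 ≈ 1.8702 - 0.01172*I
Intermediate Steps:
d = 7*I*√11 (d = √(-539) = 7*I*√11 ≈ 23.216*I)
-3026/(-1618) + d/(-1981) = -3026/(-1618) + (7*I*√11)/(-1981) = -3026*(-1/1618) + (7*I*√11)*(-1/1981) = 1513/809 - I*√11/283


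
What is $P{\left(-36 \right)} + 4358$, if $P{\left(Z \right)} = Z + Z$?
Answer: $4286$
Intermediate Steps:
$P{\left(Z \right)} = 2 Z$
$P{\left(-36 \right)} + 4358 = 2 \left(-36\right) + 4358 = -72 + 4358 = 4286$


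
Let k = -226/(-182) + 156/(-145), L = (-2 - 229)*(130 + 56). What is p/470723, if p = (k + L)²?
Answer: 29219487780558251/7450604713825 ≈ 3921.8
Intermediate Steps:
L = -42966 (L = -231*186 = -42966)
k = 2189/13195 (k = -226*(-1/182) + 156*(-1/145) = 113/91 - 156/145 = 2189/13195 ≈ 0.16590)
p = 321414365586140761/174108025 (p = (2189/13195 - 42966)² = (-566934181/13195)² = 321414365586140761/174108025 ≈ 1.8461e+9)
p/470723 = (321414365586140761/174108025)/470723 = (321414365586140761/174108025)*(1/470723) = 29219487780558251/7450604713825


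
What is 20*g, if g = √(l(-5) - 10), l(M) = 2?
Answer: 40*I*√2 ≈ 56.569*I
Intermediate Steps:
g = 2*I*√2 (g = √(2 - 10) = √(-8) = 2*I*√2 ≈ 2.8284*I)
20*g = 20*(2*I*√2) = 40*I*√2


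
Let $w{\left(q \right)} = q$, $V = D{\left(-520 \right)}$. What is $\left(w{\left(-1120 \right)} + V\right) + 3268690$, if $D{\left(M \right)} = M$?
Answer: $3267050$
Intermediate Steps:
$V = -520$
$\left(w{\left(-1120 \right)} + V\right) + 3268690 = \left(-1120 - 520\right) + 3268690 = -1640 + 3268690 = 3267050$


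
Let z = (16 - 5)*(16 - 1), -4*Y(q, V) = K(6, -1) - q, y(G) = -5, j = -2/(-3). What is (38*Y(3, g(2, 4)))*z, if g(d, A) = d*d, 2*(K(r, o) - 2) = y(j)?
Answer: 21945/4 ≈ 5486.3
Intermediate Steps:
j = 2/3 (j = -2*(-1/3) = 2/3 ≈ 0.66667)
K(r, o) = -1/2 (K(r, o) = 2 + (1/2)*(-5) = 2 - 5/2 = -1/2)
g(d, A) = d**2
Y(q, V) = 1/8 + q/4 (Y(q, V) = -(-1/2 - q)/4 = 1/8 + q/4)
z = 165 (z = 11*15 = 165)
(38*Y(3, g(2, 4)))*z = (38*(1/8 + (1/4)*3))*165 = (38*(1/8 + 3/4))*165 = (38*(7/8))*165 = (133/4)*165 = 21945/4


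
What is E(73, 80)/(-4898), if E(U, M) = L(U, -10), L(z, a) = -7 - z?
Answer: 40/2449 ≈ 0.016333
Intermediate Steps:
E(U, M) = -7 - U
E(73, 80)/(-4898) = (-7 - 1*73)/(-4898) = (-7 - 73)*(-1/4898) = -80*(-1/4898) = 40/2449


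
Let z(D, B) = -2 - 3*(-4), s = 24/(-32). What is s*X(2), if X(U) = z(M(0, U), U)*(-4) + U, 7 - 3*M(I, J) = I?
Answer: 57/2 ≈ 28.500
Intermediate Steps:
M(I, J) = 7/3 - I/3
s = -¾ (s = 24*(-1/32) = -¾ ≈ -0.75000)
z(D, B) = 10 (z(D, B) = -2 + 12 = 10)
X(U) = -40 + U (X(U) = 10*(-4) + U = -40 + U)
s*X(2) = -3*(-40 + 2)/4 = -¾*(-38) = 57/2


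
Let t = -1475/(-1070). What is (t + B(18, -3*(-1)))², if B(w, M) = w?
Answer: 17197609/45796 ≈ 375.53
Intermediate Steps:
t = 295/214 (t = -1475*(-1/1070) = 295/214 ≈ 1.3785)
(t + B(18, -3*(-1)))² = (295/214 + 18)² = (4147/214)² = 17197609/45796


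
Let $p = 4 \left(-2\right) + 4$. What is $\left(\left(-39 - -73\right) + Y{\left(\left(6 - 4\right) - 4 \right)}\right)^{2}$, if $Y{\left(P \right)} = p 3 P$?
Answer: $3364$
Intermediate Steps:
$p = -4$ ($p = -8 + 4 = -4$)
$Y{\left(P \right)} = - 12 P$ ($Y{\left(P \right)} = \left(-4\right) 3 P = - 12 P$)
$\left(\left(-39 - -73\right) + Y{\left(\left(6 - 4\right) - 4 \right)}\right)^{2} = \left(\left(-39 - -73\right) - 12 \left(\left(6 - 4\right) - 4\right)\right)^{2} = \left(\left(-39 + 73\right) - 12 \left(2 - 4\right)\right)^{2} = \left(34 - -24\right)^{2} = \left(34 + 24\right)^{2} = 58^{2} = 3364$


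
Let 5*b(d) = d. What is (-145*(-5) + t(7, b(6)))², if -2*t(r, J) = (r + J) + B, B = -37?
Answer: 13667809/25 ≈ 5.4671e+5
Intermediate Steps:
b(d) = d/5
t(r, J) = 37/2 - J/2 - r/2 (t(r, J) = -((r + J) - 37)/2 = -((J + r) - 37)/2 = -(-37 + J + r)/2 = 37/2 - J/2 - r/2)
(-145*(-5) + t(7, b(6)))² = (-145*(-5) + (37/2 - 6/10 - ½*7))² = (725 + (37/2 - ½*6/5 - 7/2))² = (725 + (37/2 - ⅗ - 7/2))² = (725 + 72/5)² = (3697/5)² = 13667809/25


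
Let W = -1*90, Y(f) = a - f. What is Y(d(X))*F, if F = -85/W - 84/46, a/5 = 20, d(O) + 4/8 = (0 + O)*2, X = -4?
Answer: -79205/828 ≈ -95.658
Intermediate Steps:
d(O) = -½ + 2*O (d(O) = -½ + (0 + O)*2 = -½ + O*2 = -½ + 2*O)
a = 100 (a = 5*20 = 100)
Y(f) = 100 - f
W = -90
F = -365/414 (F = -85/(-90) - 84/46 = -85*(-1/90) - 84*1/46 = 17/18 - 42/23 = -365/414 ≈ -0.88164)
Y(d(X))*F = (100 - (-½ + 2*(-4)))*(-365/414) = (100 - (-½ - 8))*(-365/414) = (100 - 1*(-17/2))*(-365/414) = (100 + 17/2)*(-365/414) = (217/2)*(-365/414) = -79205/828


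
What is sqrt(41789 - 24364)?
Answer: 5*sqrt(697) ≈ 132.00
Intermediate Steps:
sqrt(41789 - 24364) = sqrt(17425) = 5*sqrt(697)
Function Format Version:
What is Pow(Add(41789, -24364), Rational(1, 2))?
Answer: Mul(5, Pow(697, Rational(1, 2))) ≈ 132.00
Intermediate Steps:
Pow(Add(41789, -24364), Rational(1, 2)) = Pow(17425, Rational(1, 2)) = Mul(5, Pow(697, Rational(1, 2)))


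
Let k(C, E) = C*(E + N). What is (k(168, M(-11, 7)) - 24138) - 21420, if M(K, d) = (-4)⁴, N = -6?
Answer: -3558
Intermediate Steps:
M(K, d) = 256
k(C, E) = C*(-6 + E) (k(C, E) = C*(E - 6) = C*(-6 + E))
(k(168, M(-11, 7)) - 24138) - 21420 = (168*(-6 + 256) - 24138) - 21420 = (168*250 - 24138) - 21420 = (42000 - 24138) - 21420 = 17862 - 21420 = -3558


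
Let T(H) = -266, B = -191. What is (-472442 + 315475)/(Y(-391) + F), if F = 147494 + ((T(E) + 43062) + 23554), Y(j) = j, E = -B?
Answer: -156967/213453 ≈ -0.73537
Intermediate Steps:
E = 191 (E = -1*(-191) = 191)
F = 213844 (F = 147494 + ((-266 + 43062) + 23554) = 147494 + (42796 + 23554) = 147494 + 66350 = 213844)
(-472442 + 315475)/(Y(-391) + F) = (-472442 + 315475)/(-391 + 213844) = -156967/213453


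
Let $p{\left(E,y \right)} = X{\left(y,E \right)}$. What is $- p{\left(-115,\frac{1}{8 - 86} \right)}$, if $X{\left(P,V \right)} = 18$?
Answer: $-18$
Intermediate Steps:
$p{\left(E,y \right)} = 18$
$- p{\left(-115,\frac{1}{8 - 86} \right)} = \left(-1\right) 18 = -18$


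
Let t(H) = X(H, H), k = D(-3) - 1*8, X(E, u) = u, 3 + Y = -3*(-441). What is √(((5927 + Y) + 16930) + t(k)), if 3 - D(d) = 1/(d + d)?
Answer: √870198/6 ≈ 155.47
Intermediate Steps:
D(d) = 3 - 1/(2*d) (D(d) = 3 - 1/(d + d) = 3 - 1/(2*d))
Y = 1320 (Y = -3 - 3*(-441) = -3 + 1323 = 1320)
k = -29/6 (k = (3 - ½/(-3)) - 1*8 = (3 - ½*(-⅓)) - 8 = (3 + ⅙) - 8 = 19/6 - 8 = -29/6 ≈ -4.8333)
t(H) = H
√(((5927 + Y) + 16930) + t(k)) = √(((5927 + 1320) + 16930) - 29/6) = √((7247 + 16930) - 29/6) = √(24177 - 29/6) = √(145033/6) = √870198/6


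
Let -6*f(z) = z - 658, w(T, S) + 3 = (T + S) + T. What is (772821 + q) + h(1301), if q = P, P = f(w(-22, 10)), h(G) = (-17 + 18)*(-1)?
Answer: 4637615/6 ≈ 7.7294e+5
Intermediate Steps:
w(T, S) = -3 + S + 2*T (w(T, S) = -3 + ((T + S) + T) = -3 + ((S + T) + T) = -3 + (S + 2*T) = -3 + S + 2*T)
h(G) = -1 (h(G) = 1*(-1) = -1)
f(z) = 329/3 - z/6 (f(z) = -(z - 658)/6 = -(-658 + z)/6 = 329/3 - z/6)
P = 695/6 (P = 329/3 - (-3 + 10 + 2*(-22))/6 = 329/3 - (-3 + 10 - 44)/6 = 329/3 - 1/6*(-37) = 329/3 + 37/6 = 695/6 ≈ 115.83)
q = 695/6 ≈ 115.83
(772821 + q) + h(1301) = (772821 + 695/6) - 1 = 4637621/6 - 1 = 4637615/6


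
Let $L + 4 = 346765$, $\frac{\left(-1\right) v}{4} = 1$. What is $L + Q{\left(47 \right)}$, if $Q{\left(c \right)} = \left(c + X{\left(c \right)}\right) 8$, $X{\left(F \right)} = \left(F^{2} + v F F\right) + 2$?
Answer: $294137$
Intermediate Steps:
$v = -4$ ($v = \left(-4\right) 1 = -4$)
$L = 346761$ ($L = -4 + 346765 = 346761$)
$X{\left(F \right)} = 2 - 3 F^{2}$ ($X{\left(F \right)} = \left(F^{2} + - 4 F F\right) + 2 = \left(F^{2} - 4 F^{2}\right) + 2 = - 3 F^{2} + 2 = 2 - 3 F^{2}$)
$Q{\left(c \right)} = 16 - 24 c^{2} + 8 c$ ($Q{\left(c \right)} = \left(c - \left(-2 + 3 c^{2}\right)\right) 8 = \left(2 + c - 3 c^{2}\right) 8 = 16 - 24 c^{2} + 8 c$)
$L + Q{\left(47 \right)} = 346761 + \left(16 - 24 \cdot 47^{2} + 8 \cdot 47\right) = 346761 + \left(16 - 53016 + 376\right) = 346761 - 52624 = 294137$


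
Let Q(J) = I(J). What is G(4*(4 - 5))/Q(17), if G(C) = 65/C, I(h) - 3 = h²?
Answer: -65/1168 ≈ -0.055651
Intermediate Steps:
I(h) = 3 + h²
Q(J) = 3 + J²
G(4*(4 - 5))/Q(17) = (65/((4*(4 - 5))))/(3 + 17²) = (65/((4*(-1))))/(3 + 289) = (65/(-4))/292 = (65*(-¼))*(1/292) = -65/4*1/292 = -65/1168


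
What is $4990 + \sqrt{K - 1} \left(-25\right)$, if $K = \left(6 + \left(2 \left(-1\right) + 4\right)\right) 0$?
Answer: $4990 - 25 i \approx 4990.0 - 25.0 i$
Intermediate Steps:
$K = 0$ ($K = \left(6 + \left(-2 + 4\right)\right) 0 = \left(6 + 2\right) 0 = 8 \cdot 0 = 0$)
$4990 + \sqrt{K - 1} \left(-25\right) = 4990 + \sqrt{0 - 1} \left(-25\right) = 4990 + \sqrt{-1} \left(-25\right) = 4990 + i \left(-25\right) = 4990 - 25 i$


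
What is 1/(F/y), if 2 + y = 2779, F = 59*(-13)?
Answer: -2777/767 ≈ -3.6206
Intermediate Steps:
F = -767
y = 2777 (y = -2 + 2779 = 2777)
1/(F/y) = 1/(-767/2777) = -2777/767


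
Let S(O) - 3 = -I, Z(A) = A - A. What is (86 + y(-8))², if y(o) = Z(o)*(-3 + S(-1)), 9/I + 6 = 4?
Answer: 7396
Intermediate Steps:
I = -9/2 (I = 9/(-6 + 4) = 9/(-2) = 9*(-½) = -9/2 ≈ -4.5000)
Z(A) = 0
S(O) = 15/2 (S(O) = 3 - 1*(-9/2) = 3 + 9/2 = 15/2)
y(o) = 0 (y(o) = 0*(-3 + 15/2) = 0*(9/2) = 0)
(86 + y(-8))² = (86 + 0)² = 86² = 7396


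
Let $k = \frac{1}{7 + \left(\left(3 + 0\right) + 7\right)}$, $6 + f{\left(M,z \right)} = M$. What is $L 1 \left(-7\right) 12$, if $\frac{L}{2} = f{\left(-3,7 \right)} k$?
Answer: $\frac{1512}{17} \approx 88.941$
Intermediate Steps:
$f{\left(M,z \right)} = -6 + M$
$k = \frac{1}{17}$ ($k = \frac{1}{7 + \left(3 + 7\right)} = \frac{1}{7 + 10} = \frac{1}{17} \approx 0.058824$)
$L = - \frac{18}{17}$ ($L = 2 \left(-6 - 3\right) \frac{1}{17} = 2 \left(\left(-9\right) \frac{1}{17}\right) = 2 \left(- \frac{9}{17}\right) = - \frac{18}{17} \approx -1.0588$)
$L 1 \left(-7\right) 12 = - \frac{18 \cdot 1 \left(-7\right) 12}{17} = - \frac{18 \left(\left(-7\right) 12\right)}{17} = \left(- \frac{18}{17}\right) \left(-84\right) = \frac{1512}{17}$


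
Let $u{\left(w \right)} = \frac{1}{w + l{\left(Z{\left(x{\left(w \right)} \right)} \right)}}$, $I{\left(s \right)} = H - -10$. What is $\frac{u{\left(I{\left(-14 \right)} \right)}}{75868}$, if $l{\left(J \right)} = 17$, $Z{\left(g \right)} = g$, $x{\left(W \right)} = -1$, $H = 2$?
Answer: $\frac{1}{2200172} \approx 4.5451 \cdot 10^{-7}$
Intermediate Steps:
$I{\left(s \right)} = 12$ ($I{\left(s \right)} = 2 - -10 = 2 + 10 = 12$)
$u{\left(w \right)} = \frac{1}{17 + w}$ ($u{\left(w \right)} = \frac{1}{w + 17} = \frac{1}{17 + w}$)
$\frac{u{\left(I{\left(-14 \right)} \right)}}{75868} = \frac{1}{\left(17 + 12\right) 75868} = \frac{1}{29} \cdot \frac{1}{75868} = \frac{1}{2200172}$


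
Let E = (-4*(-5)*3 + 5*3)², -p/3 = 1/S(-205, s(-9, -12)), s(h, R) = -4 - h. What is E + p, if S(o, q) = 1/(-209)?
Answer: 6252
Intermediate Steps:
S(o, q) = -1/209
p = 627 (p = -3/(-1/209) = -3*(-209) = 627)
E = 5625 (E = (20*3 + 15)² = (60 + 15)² = 75² = 5625)
E + p = 5625 + 627 = 6252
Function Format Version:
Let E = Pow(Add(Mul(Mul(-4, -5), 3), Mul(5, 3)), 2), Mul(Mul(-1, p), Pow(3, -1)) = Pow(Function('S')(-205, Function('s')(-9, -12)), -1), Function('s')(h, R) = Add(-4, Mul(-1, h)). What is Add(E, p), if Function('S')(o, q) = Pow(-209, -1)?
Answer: 6252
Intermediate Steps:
Function('S')(o, q) = Rational(-1, 209)
p = 627 (p = Mul(-3, Pow(Rational(-1, 209), -1)) = Mul(-3, -209) = 627)
E = 5625 (E = Pow(Add(Mul(20, 3), 15), 2) = Pow(Add(60, 15), 2) = Pow(75, 2) = 5625)
Add(E, p) = Add(5625, 627) = 6252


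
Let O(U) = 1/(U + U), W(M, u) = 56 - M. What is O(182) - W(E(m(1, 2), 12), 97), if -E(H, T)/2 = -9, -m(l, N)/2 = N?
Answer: -13831/364 ≈ -37.997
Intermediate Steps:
m(l, N) = -2*N
E(H, T) = 18 (E(H, T) = -2*(-9) = 18)
O(U) = 1/(2*U)
O(182) - W(E(m(1, 2), 12), 97) = (½)/182 - (56 - 1*18) = (½)*(1/182) - (56 - 18) = 1/364 - 1*38 = 1/364 - 38 = -13831/364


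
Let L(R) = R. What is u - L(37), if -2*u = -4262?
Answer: 2094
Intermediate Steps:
u = 2131 (u = -1/2*(-4262) = 2131)
u - L(37) = 2131 - 1*37 = 2131 - 37 = 2094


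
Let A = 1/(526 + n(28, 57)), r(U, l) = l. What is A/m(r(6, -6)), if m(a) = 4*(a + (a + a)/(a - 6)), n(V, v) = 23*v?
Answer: -1/36740 ≈ -2.7218e-5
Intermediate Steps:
A = 1/1837 (A = 1/(526 + 23*57) = 1/(526 + 1311) = 1/1837 ≈ 0.00054437)
m(a) = 4*a + 8*a/(-6 + a) (m(a) = 4*(a + (2*a)/(-6 + a)) = 4*(a + 2*a/(-6 + a)) = 4*a + 8*a/(-6 + a))
A/m(r(6, -6)) = 1/(1837*((4*(-6)*(-4 - 6)/(-6 - 6)))) = 1/(1837*((4*(-6)*(-10)/(-12)))) = 1/(1837*((4*(-6)*(-1/12)*(-10)))) = (1/1837)/(-20) = (1/1837)*(-1/20) = -1/36740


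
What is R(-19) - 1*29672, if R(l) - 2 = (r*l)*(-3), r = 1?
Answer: -29613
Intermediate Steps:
R(l) = 2 - 3*l (R(l) = 2 + (1*l)*(-3) = 2 + l*(-3) = 2 - 3*l)
R(-19) - 1*29672 = (2 - 3*(-19)) - 1*29672 = (2 + 57) - 29672 = 59 - 29672 = -29613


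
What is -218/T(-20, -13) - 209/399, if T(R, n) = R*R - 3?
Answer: -8945/8337 ≈ -1.0729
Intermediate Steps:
T(R, n) = -3 + R² (T(R, n) = R² - 3 = -3 + R²)
-218/T(-20, -13) - 209/399 = -218/(-3 + (-20)²) - 209/399 = -218/(-3 + 400) - 209*1/399 = -218/397 - 11/21 = -8945/8337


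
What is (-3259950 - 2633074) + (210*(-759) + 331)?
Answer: -6052083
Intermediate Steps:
(-3259950 - 2633074) + (210*(-759) + 331) = -5893024 + (-159390 + 331) = -5893024 - 159059 = -6052083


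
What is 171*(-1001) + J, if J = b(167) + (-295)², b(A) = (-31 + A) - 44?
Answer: -84054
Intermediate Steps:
b(A) = -75 + A
J = 87117 (J = (-75 + 167) + (-295)² = 92 + 87025 = 87117)
171*(-1001) + J = 171*(-1001) + 87117 = -171171 + 87117 = -84054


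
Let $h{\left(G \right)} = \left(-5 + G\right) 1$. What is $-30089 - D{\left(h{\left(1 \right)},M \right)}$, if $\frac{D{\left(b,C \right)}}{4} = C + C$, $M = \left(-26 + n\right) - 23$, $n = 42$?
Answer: $-30033$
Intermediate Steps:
$h{\left(G \right)} = -5 + G$
$M = -7$ ($M = \left(-26 + 42\right) - 23 = 16 - 23 = -7$)
$D{\left(b,C \right)} = 8 C$ ($D{\left(b,C \right)} = 4 \left(C + C\right) = 4 \cdot 2 C = 8 C$)
$-30089 - D{\left(h{\left(1 \right)},M \right)} = -30089 - 8 \left(-7\right) = -30089 - -56 = -30089 + 56 = -30033$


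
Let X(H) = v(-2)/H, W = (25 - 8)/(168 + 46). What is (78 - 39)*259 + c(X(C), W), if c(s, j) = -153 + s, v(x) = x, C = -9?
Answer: 89534/9 ≈ 9948.2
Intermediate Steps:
W = 17/214 ≈ 0.079439
X(H) = -2/H
(78 - 39)*259 + c(X(C), W) = (78 - 39)*259 + (-153 - 2/(-9)) = 39*259 + (-153 - 2*(-⅑)) = 10101 + (-153 + 2/9) = 10101 - 1375/9 = 89534/9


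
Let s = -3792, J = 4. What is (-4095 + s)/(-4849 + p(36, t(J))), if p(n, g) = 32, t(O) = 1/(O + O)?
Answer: 7887/4817 ≈ 1.6373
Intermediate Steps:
t(O) = 1/(2*O)
(-4095 + s)/(-4849 + p(36, t(J))) = (-4095 - 3792)/(-4849 + 32) = -7887/(-4817) = -7887*(-1/4817) = 7887/4817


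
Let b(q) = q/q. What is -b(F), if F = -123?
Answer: -1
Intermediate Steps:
b(q) = 1
-b(F) = -1*1 = -1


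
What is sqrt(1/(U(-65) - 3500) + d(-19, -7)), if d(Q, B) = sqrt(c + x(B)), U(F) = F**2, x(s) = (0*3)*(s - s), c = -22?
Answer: sqrt(29 + 21025*I*sqrt(22))/145 ≈ 1.5316 + 1.5312*I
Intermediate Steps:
x(s) = 0 (x(s) = 0*0 = 0)
d(Q, B) = I*sqrt(22) (d(Q, B) = sqrt(-22 + 0) = sqrt(-22) = I*sqrt(22))
sqrt(1/(U(-65) - 3500) + d(-19, -7)) = sqrt(1/((-65)**2 - 3500) + I*sqrt(22)) = sqrt(1/(4225 - 3500) + I*sqrt(22)) = sqrt(1/725 + I*sqrt(22))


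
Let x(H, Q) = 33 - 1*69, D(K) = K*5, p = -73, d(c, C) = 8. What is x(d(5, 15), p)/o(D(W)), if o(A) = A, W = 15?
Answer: -12/25 ≈ -0.48000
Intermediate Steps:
D(K) = 5*K
x(H, Q) = -36 (x(H, Q) = 33 - 69 = -36)
x(d(5, 15), p)/o(D(W)) = -36/(5*15) = -36/75 = -36*1/75 = -12/25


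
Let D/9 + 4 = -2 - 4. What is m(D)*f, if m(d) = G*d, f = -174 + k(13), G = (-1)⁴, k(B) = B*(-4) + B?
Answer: 19170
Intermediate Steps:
k(B) = -3*B (k(B) = -4*B + B = -3*B)
D = -90 (D = -36 + 9*(-2 - 4) = -36 + 9*(-6) = -36 - 54 = -90)
G = 1
f = -213 (f = -174 - 3*13 = -174 - 39 = -213)
m(d) = d (m(d) = 1*d = d)
m(D)*f = -90*(-213) = 19170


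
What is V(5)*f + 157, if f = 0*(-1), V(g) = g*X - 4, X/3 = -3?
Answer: 157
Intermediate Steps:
X = -9 (X = 3*(-3) = -9)
V(g) = -4 - 9*g (V(g) = g*(-9) - 4 = -9*g - 4 = -4 - 9*g)
f = 0
V(5)*f + 157 = (-4 - 9*5)*0 + 157 = (-4 - 45)*0 + 157 = -49*0 + 157 = 0 + 157 = 157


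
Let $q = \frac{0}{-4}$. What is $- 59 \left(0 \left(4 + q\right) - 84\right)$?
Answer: $4956$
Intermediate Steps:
$q = 0$ ($q = 0 \left(- \frac{1}{4}\right) = 0$)
$- 59 \left(0 \left(4 + q\right) - 84\right) = - 59 \left(0 \left(4 + 0\right) - 84\right) = - 59 \left(0 \cdot 4 - 84\right) = - 59 \left(0 - 84\right) = \left(-59\right) \left(-84\right) = 4956$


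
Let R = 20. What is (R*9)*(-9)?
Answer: -1620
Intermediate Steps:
(R*9)*(-9) = (20*9)*(-9) = 180*(-9) = -1620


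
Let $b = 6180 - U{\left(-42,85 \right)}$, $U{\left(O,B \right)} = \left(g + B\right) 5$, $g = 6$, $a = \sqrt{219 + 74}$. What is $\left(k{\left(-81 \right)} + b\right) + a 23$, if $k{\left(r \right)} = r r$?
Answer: $12286 + 23 \sqrt{293} \approx 12680.0$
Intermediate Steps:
$a = \sqrt{293} \approx 17.117$
$k{\left(r \right)} = r^{2}$
$U{\left(O,B \right)} = 30 + 5 B$ ($U{\left(O,B \right)} = \left(6 + B\right) 5 = 30 + 5 B$)
$b = 5725$ ($b = 6180 - \left(30 + 5 \cdot 85\right) = 6180 - \left(30 + 425\right) = 6180 - 455 = 5725$)
$\left(k{\left(-81 \right)} + b\right) + a 23 = \left(\left(-81\right)^{2} + 5725\right) + \sqrt{293} \cdot 23 = \left(6561 + 5725\right) + 23 \sqrt{293} = 12286 + 23 \sqrt{293}$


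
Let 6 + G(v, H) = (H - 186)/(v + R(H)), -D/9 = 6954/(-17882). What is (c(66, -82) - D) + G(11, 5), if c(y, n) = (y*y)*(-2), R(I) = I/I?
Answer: -937365493/107292 ≈ -8736.6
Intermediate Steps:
R(I) = 1
D = 31293/8941 (D = -62586/(-17882) = -62586*(-1)/17882 = -9*(-3477/8941) = 31293/8941 ≈ 3.4999)
c(y, n) = -2*y² (c(y, n) = y²*(-2) = -2*y²)
G(v, H) = -6 + (-186 + H)/(1 + v) (G(v, H) = -6 + (H - 186)/(v + 1) = -6 + (-186 + H)/(1 + v))
(c(66, -82) - D) + G(11, 5) = (-2*66² - 1*31293/8941) + (-192 + 5 - 6*11)/(1 + 11) = (-2*4356 - 31293/8941) + (-192 + 5 - 66)/12 = (-8712 - 31293/8941) + (1/12)*(-253) = -77925285/8941 - 253/12 = -937365493/107292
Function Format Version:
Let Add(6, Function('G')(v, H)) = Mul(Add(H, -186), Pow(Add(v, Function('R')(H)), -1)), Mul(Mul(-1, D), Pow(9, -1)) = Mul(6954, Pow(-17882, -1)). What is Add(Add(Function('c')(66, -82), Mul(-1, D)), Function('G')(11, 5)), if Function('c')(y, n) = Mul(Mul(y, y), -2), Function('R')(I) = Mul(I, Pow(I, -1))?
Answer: Rational(-937365493, 107292) ≈ -8736.6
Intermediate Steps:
Function('R')(I) = 1
D = Rational(31293, 8941) (D = Mul(-9, Mul(6954, Pow(-17882, -1))) = Mul(-9, Mul(6954, Rational(-1, 17882))) = Mul(-9, Rational(-3477, 8941)) = Rational(31293, 8941) ≈ 3.4999)
Function('c')(y, n) = Mul(-2, Pow(y, 2)) (Function('c')(y, n) = Mul(Pow(y, 2), -2) = Mul(-2, Pow(y, 2)))
Function('G')(v, H) = Add(-6, Mul(Pow(Add(1, v), -1), Add(-186, H))) (Function('G')(v, H) = Add(-6, Mul(Add(H, -186), Pow(Add(v, 1), -1))) = Add(-6, Mul(Add(-186, H), Pow(Add(1, v), -1))) = Add(-6, Mul(Pow(Add(1, v), -1), Add(-186, H))))
Add(Add(Function('c')(66, -82), Mul(-1, D)), Function('G')(11, 5)) = Add(Add(Mul(-2, Pow(66, 2)), Mul(-1, Rational(31293, 8941))), Mul(Pow(Add(1, 11), -1), Add(-192, 5, Mul(-6, 11)))) = Add(Add(Mul(-2, 4356), Rational(-31293, 8941)), Mul(Pow(12, -1), Add(-192, 5, -66))) = Add(Add(-8712, Rational(-31293, 8941)), Mul(Rational(1, 12), -253)) = Add(Rational(-77925285, 8941), Rational(-253, 12)) = Rational(-937365493, 107292)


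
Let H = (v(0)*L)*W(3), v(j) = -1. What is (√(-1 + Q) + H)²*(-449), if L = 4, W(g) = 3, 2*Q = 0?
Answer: -64207 + 10776*I ≈ -64207.0 + 10776.0*I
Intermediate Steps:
Q = 0 (Q = (½)*0 = 0)
H = -12 (H = -1*4*3 = -4*3 = -12)
(√(-1 + Q) + H)²*(-449) = (√(-1 + 0) - 12)²*(-449) = (√(-1) - 12)²*(-449) = (I - 12)²*(-449) = (-12 + I)²*(-449) = -449*(-12 + I)²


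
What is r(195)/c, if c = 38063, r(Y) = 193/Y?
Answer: 193/7422285 ≈ 2.6003e-5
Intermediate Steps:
r(195)/c = (193/195)/38063 = (193*(1/195))*(1/38063) = (193/195)*(1/38063) = 193/7422285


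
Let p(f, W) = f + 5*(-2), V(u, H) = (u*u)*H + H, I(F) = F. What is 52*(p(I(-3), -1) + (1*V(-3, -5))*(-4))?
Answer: 9724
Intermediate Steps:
V(u, H) = H + H*u² (V(u, H) = u²*H + H = H*u² + H = H + H*u²)
p(f, W) = -10 + f (p(f, W) = f - 10 = -10 + f)
52*(p(I(-3), -1) + (1*V(-3, -5))*(-4)) = 52*((-10 - 3) + (1*(-5*(1 + (-3)²)))*(-4)) = 52*(-13 + (1*(-5*(1 + 9)))*(-4)) = 52*(-13 + (1*(-5*10))*(-4)) = 52*(-13 + (1*(-50))*(-4)) = 52*(-13 - 50*(-4)) = 52*(-13 + 200) = 52*187 = 9724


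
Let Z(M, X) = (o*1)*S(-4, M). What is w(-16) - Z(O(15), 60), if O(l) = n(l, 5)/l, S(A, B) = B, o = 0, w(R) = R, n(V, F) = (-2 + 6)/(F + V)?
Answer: -16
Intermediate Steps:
n(V, F) = 4/(F + V)
O(l) = 4/(l*(5 + l)) (O(l) = (4/(5 + l))/l = 4/(l*(5 + l)))
Z(M, X) = 0 (Z(M, X) = (0*1)*M = 0*M = 0)
w(-16) - Z(O(15), 60) = -16 - 1*0 = -16 + 0 = -16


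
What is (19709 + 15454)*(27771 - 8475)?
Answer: 678505248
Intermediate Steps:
(19709 + 15454)*(27771 - 8475) = 35163*19296 = 678505248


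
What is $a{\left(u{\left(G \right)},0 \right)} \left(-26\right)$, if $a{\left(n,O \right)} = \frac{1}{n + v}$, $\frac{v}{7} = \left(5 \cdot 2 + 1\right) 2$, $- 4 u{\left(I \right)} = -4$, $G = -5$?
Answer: $- \frac{26}{155} \approx -0.16774$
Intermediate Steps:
$u{\left(I \right)} = 1$ ($u{\left(I \right)} = \left(- \frac{1}{4}\right) \left(-4\right) = 1$)
$v = 154$ ($v = 7 \left(5 \cdot 2 + 1\right) 2 = 7 \left(10 + 1\right) 2 = 7 \cdot 11 \cdot 2 = 7 \cdot 22 = 154$)
$a{\left(n,O \right)} = \frac{1}{154 + n}$ ($a{\left(n,O \right)} = \frac{1}{n + 154} = \frac{1}{154 + n}$)
$a{\left(u{\left(G \right)},0 \right)} \left(-26\right) = \frac{1}{154 + 1} \left(-26\right) = \frac{1}{155} \left(-26\right) = - \frac{26}{155}$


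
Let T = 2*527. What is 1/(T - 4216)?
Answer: -1/3162 ≈ -0.00031626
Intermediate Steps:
T = 1054
1/(T - 4216) = 1/(1054 - 4216) = 1/(-3162) = -1/3162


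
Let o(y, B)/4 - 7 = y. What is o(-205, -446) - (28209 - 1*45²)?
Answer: -26976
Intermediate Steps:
o(y, B) = 28 + 4*y
o(-205, -446) - (28209 - 1*45²) = (28 + 4*(-205)) - (28209 - 1*45²) = (28 - 820) - (28209 - 1*2025) = -792 - (28209 - 2025) = -792 - 1*26184 = -792 - 26184 = -26976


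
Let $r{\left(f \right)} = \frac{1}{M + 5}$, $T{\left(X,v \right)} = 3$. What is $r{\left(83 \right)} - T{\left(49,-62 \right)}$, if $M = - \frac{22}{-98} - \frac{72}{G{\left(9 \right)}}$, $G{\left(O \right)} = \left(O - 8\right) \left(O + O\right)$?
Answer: $- \frac{131}{60} \approx -2.1833$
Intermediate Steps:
$G{\left(O \right)} = 2 O \left(-8 + O\right)$ ($G{\left(O \right)} = \left(-8 + O\right) 2 O = 2 O \left(-8 + O\right)$)
$M = - \frac{185}{49}$ ($M = - \frac{22}{-98} - \frac{72}{2 \cdot 9 \left(-8 + 9\right)} = \left(-22\right) \left(- \frac{1}{98}\right) - \frac{72}{2 \cdot 9 \cdot 1} = \frac{11}{49} - \frac{72}{18} = \frac{11}{49} - 4 = - \frac{185}{49} \approx -3.7755$)
$r{\left(f \right)} = \frac{49}{60}$ ($r{\left(f \right)} = \frac{1}{- \frac{185}{49} + 5} = \frac{1}{\frac{60}{49}} = \frac{49}{60}$)
$r{\left(83 \right)} - T{\left(49,-62 \right)} = \frac{49}{60} - 3 = - \frac{131}{60}$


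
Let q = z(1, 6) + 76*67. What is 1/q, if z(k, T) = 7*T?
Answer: 1/5134 ≈ 0.00019478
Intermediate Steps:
q = 5134 (q = 7*6 + 76*67 = 42 + 5092 = 5134)
1/q = 1/5134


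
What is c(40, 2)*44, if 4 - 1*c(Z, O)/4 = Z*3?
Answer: -20416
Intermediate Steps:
c(Z, O) = 16 - 12*Z (c(Z, O) = 16 - 4*Z*3 = 16 - 12*Z)
c(40, 2)*44 = (16 - 12*40)*44 = (16 - 480)*44 = -464*44 = -20416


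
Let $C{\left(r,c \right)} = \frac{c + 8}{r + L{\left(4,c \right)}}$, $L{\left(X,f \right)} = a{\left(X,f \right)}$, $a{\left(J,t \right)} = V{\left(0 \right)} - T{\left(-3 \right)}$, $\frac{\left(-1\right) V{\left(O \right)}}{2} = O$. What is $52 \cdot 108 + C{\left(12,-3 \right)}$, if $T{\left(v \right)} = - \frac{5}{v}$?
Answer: $\frac{174111}{31} \approx 5616.5$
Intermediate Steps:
$V{\left(O \right)} = - 2 O$
$a{\left(J,t \right)} = - \frac{5}{3}$ ($a{\left(J,t \right)} = \left(-2\right) 0 - - \frac{5}{-3} = 0 - \left(-5\right) \left(- \frac{1}{3}\right) = 0 - \frac{5}{3} = - \frac{5}{3}$)
$L{\left(X,f \right)} = - \frac{5}{3}$
$C{\left(r,c \right)} = \frac{8 + c}{- \frac{5}{3} + r}$ ($C{\left(r,c \right)} = \frac{c + 8}{r - \frac{5}{3}} = \frac{8 + c}{- \frac{5}{3} + r}$)
$52 \cdot 108 + C{\left(12,-3 \right)} = 52 \cdot 108 + \frac{3 \left(8 - 3\right)}{-5 + 3 \cdot 12} = 5616 + 3 \frac{1}{-5 + 36} \cdot 5 = 5616 + 3 \cdot \frac{1}{31} \cdot 5 = 5616 + \frac{15}{31} = \frac{174111}{31}$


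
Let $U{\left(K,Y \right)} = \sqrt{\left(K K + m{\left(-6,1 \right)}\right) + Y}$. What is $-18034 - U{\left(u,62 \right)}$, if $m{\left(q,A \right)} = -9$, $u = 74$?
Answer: $-18034 - \sqrt{5529} \approx -18108.0$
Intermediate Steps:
$U{\left(K,Y \right)} = \sqrt{-9 + Y + K^{2}}$ ($U{\left(K,Y \right)} = \sqrt{\left(K K - 9\right) + Y} = \sqrt{\left(K^{2} - 9\right) + Y} = \sqrt{\left(-9 + K^{2}\right) + Y} = \sqrt{-9 + Y + K^{2}}$)
$-18034 - U{\left(u,62 \right)} = -18034 - \sqrt{-9 + 62 + 74^{2}} = -18034 - \sqrt{-9 + 62 + 5476} = -18034 - \sqrt{5529}$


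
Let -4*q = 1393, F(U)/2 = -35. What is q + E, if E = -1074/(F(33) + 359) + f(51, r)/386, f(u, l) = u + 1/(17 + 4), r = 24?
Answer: -1648436653/4685268 ≈ -351.83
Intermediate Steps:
F(U) = -70 (F(U) = 2*(-35) = -70)
q = -1393/4 (q = -1/4*1393 = -1393/4 ≈ -348.25)
f(u, l) = 1/21 + u (f(u, l) = u + 1/21 = 1/21 + u)
E = -4198018/1171317 (E = -1074/(-70 + 359) + (1/21 + 51)/386 = -1074/289 + (1072/21)*(1/386) = -1074*1/289 + 536/4053 = -1074/289 + 536/4053 = -4198018/1171317 ≈ -3.5840)
q + E = -1393/4 - 4198018/1171317 = -1648436653/4685268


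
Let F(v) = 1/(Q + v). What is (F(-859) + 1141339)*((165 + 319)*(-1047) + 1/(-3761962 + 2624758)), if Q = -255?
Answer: -81411875639238596165/140760584 ≈ -5.7837e+11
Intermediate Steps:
F(v) = 1/(-255 + v)
(F(-859) + 1141339)*((165 + 319)*(-1047) + 1/(-3761962 + 2624758)) = (1/(-255 - 859) + 1141339)*((165 + 319)*(-1047) + 1/(-3761962 + 2624758)) = (1/(-1114) + 1141339)*(484*(-1047) + 1/(-1137204)) = (-1/1114 + 1141339)*(-506748 - 1/1137204) = (1271451645/1114)*(-576275852593/1137204) = -81411875639238596165/140760584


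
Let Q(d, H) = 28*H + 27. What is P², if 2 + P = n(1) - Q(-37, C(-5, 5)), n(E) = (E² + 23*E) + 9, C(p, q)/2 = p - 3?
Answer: 204304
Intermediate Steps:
C(p, q) = -6 + 2*p (C(p, q) = 2*(p - 3) = 2*(-3 + p) = -6 + 2*p)
n(E) = 9 + E² + 23*E
Q(d, H) = 27 + 28*H
P = 452 (P = -2 + ((9 + 1² + 23*1) - (27 + 28*(-6 + 2*(-5)))) = -2 + ((9 + 1 + 23) - (27 + 28*(-6 - 10))) = -2 + (33 - (27 + 28*(-16))) = -2 + (33 - (27 - 448)) = -2 + (33 - 1*(-421)) = -2 + (33 + 421) = -2 + 454 = 452)
P² = 452² = 204304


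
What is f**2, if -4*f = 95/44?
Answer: 9025/30976 ≈ 0.29135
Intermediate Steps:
f = -95/176 (f = -95/(4*44) = -1/4*95/44 = -95/176 ≈ -0.53977)
f**2 = (-95/176)**2 = 9025/30976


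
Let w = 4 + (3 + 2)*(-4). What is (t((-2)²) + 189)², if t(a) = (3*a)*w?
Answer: 9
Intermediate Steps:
w = -16 (w = 4 + 5*(-4) = 4 - 20 = -16)
t(a) = -48*a (t(a) = (3*a)*(-16) = -48*a)
(t((-2)²) + 189)² = (-48*(-2)² + 189)² = (-48*4 + 189)² = (-192 + 189)² = (-3)² = 9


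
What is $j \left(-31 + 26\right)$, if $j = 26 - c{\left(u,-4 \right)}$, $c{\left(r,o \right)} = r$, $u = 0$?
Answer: $-130$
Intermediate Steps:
$j = 26$ ($j = 26 - 0 = 26 + 0 = 26$)
$j \left(-31 + 26\right) = 26 \left(-31 + 26\right) = 26 \left(-5\right) = -130$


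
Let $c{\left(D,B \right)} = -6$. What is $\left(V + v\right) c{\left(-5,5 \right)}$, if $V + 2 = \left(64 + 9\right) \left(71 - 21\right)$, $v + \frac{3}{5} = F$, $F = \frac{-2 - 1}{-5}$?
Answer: $-21888$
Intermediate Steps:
$F = \frac{3}{5}$ ($F = \left(-3\right) \left(- \frac{1}{5}\right) = \frac{3}{5} \approx 0.6$)
$v = 0$ ($v = - \frac{3}{5} + \frac{3}{5} = 0$)
$V = 3648$ ($V = -2 + \left(64 + 9\right) \left(71 - 21\right) = -2 + 73 \cdot 50 = -2 + 3650 = 3648$)
$\left(V + v\right) c{\left(-5,5 \right)} = \left(3648 + 0\right) \left(-6\right) = 3648 \left(-6\right) = -21888$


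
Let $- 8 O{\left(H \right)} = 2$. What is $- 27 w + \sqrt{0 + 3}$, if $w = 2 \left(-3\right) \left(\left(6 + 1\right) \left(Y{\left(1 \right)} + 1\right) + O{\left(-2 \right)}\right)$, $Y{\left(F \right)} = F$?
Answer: $\frac{4455}{2} + \sqrt{3} \approx 2229.2$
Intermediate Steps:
$O{\left(H \right)} = - \frac{1}{4}$ ($O{\left(H \right)} = \left(- \frac{1}{8}\right) 2 = - \frac{1}{4}$)
$w = - \frac{165}{2}$ ($w = 2 \left(-3\right) \left(\left(6 + 1\right) \left(1 + 1\right) - \frac{1}{4}\right) = - 6 \left(7 \cdot 2 - \frac{1}{4}\right) = - 6 \left(14 - \frac{1}{4}\right) = \left(-6\right) \frac{55}{4} = - \frac{165}{2} \approx -82.5$)
$- 27 w + \sqrt{0 + 3} = \left(-27\right) \left(- \frac{165}{2}\right) + \sqrt{0 + 3} = \frac{4455}{2} + \sqrt{3}$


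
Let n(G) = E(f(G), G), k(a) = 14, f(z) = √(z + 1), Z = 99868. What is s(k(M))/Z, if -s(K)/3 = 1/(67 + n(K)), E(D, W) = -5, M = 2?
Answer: -3/6191816 ≈ -4.8451e-7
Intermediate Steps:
f(z) = √(1 + z)
n(G) = -5
s(K) = -3/62 (s(K) = -3/(67 - 5) = -3/62)
s(k(M))/Z = -3/62/99868 = -3/62*1/99868 = -3/6191816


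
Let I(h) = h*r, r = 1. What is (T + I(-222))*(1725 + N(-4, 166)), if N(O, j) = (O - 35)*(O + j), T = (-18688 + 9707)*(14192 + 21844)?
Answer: 1486476398034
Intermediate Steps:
T = -323639316 (T = -8981*36036 = -323639316)
I(h) = h (I(h) = h*1 = h)
N(O, j) = (-35 + O)*(O + j)
(T + I(-222))*(1725 + N(-4, 166)) = (-323639316 - 222)*(1725 + ((-4)² - 35*(-4) - 35*166 - 4*166)) = -323639538*(1725 + (16 + 140 - 5810 - 664)) = -323639538*(1725 - 6318) = -323639538*(-4593) = 1486476398034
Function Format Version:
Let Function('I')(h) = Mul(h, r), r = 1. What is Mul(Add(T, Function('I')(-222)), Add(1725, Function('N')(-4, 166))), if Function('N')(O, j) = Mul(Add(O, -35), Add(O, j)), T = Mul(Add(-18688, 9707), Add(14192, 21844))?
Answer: 1486476398034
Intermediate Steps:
T = -323639316 (T = Mul(-8981, 36036) = -323639316)
Function('I')(h) = h (Function('I')(h) = Mul(h, 1) = h)
Function('N')(O, j) = Mul(Add(-35, O), Add(O, j))
Mul(Add(T, Function('I')(-222)), Add(1725, Function('N')(-4, 166))) = Mul(Add(-323639316, -222), Add(1725, Add(Pow(-4, 2), Mul(-35, -4), Mul(-35, 166), Mul(-4, 166)))) = Mul(-323639538, Add(1725, Add(16, 140, -5810, -664))) = Mul(-323639538, Add(1725, -6318)) = Mul(-323639538, -4593) = 1486476398034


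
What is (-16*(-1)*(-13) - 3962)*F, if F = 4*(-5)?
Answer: 83400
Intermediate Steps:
F = -20
(-16*(-1)*(-13) - 3962)*F = (-16*(-1)*(-13) - 3962)*(-20) = (16*(-13) - 3962)*(-20) = (-208 - 3962)*(-20) = -4170*(-20) = 83400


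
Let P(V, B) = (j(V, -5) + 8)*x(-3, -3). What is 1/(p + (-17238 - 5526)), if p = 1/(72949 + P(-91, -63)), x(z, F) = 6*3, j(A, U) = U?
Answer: -73003/1661840291 ≈ -4.3929e-5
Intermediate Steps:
x(z, F) = 18
P(V, B) = 54 (P(V, B) = (-5 + 8)*18 = 3*18 = 54)
p = 1/73003 (p = 1/(72949 + 54) = 1/73003 ≈ 1.3698e-5)
1/(p + (-17238 - 5526)) = 1/(1/73003 + (-17238 - 5526)) = 1/(1/73003 - 22764) = 1/(-1661840291/73003) = -73003/1661840291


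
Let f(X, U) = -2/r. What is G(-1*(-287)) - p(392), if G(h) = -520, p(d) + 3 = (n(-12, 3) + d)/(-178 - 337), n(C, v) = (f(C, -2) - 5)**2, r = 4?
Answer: -1063331/2060 ≈ -516.18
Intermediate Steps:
f(X, U) = -1/2 (f(X, U) = -2/4 = -2*1/4 = -1/2)
n(C, v) = 121/4 (n(C, v) = (-1/2 - 5)**2 = (-11/2)**2 = 121/4)
p(d) = -6301/2060 - d/515 (p(d) = -3 + (121/4 + d)/(-178 - 337) = -3 + (121/4 + d)/(-515) = -3 + (121/4 + d)*(-1/515) = -3 + (-121/2060 - d/515) = -6301/2060 - d/515)
G(-1*(-287)) - p(392) = -520 - (-6301/2060 - 1/515*392) = -520 - (-6301/2060 - 392/515) = -520 - 1*(-7869/2060) = -520 + 7869/2060 = -1063331/2060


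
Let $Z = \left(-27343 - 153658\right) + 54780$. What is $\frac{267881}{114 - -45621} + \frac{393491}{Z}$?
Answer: $\frac{15815896816}{5772717435} \approx 2.7398$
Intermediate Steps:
$Z = -126221$ ($Z = -181001 + 54780 = -126221$)
$\frac{267881}{114 - -45621} + \frac{393491}{Z} = \frac{267881}{114 - -45621} + \frac{393491}{-126221} = \frac{267881}{114 + 45621} + 393491 \left(- \frac{1}{126221}\right) = \frac{267881}{45735} - \frac{393491}{126221} = \frac{15815896816}{5772717435}$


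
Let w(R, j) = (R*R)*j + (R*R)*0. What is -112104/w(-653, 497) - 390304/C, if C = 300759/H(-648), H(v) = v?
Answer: 17866489619883960/21246144394069 ≈ 840.93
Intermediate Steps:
w(R, j) = j*R² (w(R, j) = R²*j + R²*0 = j*R² + 0 = j*R²)
C = -100253/216 (C = 300759/(-648) = 300759*(-1/648) = -100253/216 ≈ -464.13)
-112104/w(-653, 497) - 390304/C = -112104/(497*(-653)²) - 390304/(-100253/216) = -112104/(497*426409) - 390304*(-216/100253) = -112104/211925273 + 84305664/100253 = 17866489619883960/21246144394069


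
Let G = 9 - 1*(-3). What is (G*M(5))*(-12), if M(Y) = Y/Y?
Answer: -144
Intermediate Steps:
M(Y) = 1
G = 12 (G = 9 + 3 = 12)
(G*M(5))*(-12) = (12*1)*(-12) = 12*(-12) = -144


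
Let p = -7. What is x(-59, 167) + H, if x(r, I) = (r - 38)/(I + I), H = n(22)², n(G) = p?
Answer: 16269/334 ≈ 48.710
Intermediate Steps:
n(G) = -7
H = 49 (H = (-7)² = 49)
x(r, I) = (-38 + r)/(2*I) (x(r, I) = (-38 + r)/((2*I)) = (-38 + r)*(1/(2*I)) = (-38 + r)/(2*I))
x(-59, 167) + H = (½)*(-38 - 59)/167 + 49 = (½)*(1/167)*(-97) + 49 = -97/334 + 49 = 16269/334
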